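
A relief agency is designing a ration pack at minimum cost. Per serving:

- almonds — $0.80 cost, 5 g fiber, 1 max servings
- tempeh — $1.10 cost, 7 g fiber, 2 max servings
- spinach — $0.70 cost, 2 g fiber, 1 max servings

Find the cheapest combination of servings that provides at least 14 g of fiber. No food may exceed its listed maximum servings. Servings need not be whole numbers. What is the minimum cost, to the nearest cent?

$2.20

Cost per g of fiber: tempeh $0.1571, almonds $0.1600, spinach $0.3500.
Take 2 servings of tempeh: +14.0 g fiber for $2.20 (total $2.20, still need 0.0 g).
Greedy by cheapest-per-g is optimal for a single linear constraint, so the minimum cost is $2.20.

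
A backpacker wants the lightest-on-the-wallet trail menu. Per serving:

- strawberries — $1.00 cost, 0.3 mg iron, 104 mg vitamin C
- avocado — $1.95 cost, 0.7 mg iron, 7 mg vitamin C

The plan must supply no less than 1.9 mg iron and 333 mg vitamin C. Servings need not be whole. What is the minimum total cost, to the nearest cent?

$5.80

An LP optimum is at a vertex; with two nutrient constraints at most two foods are used. Check each candidate.
strawberries only: max(1.9/0.3, 333/104) = 6.333 servings → $6.33.
avocado only: max(1.9/0.7, 333/7) = 47.57 servings → $92.76.
strawberries + avocado with both tight: 3.109 servings and 1.382 servings → $5.80.
Cheapest feasible corner: $5.80.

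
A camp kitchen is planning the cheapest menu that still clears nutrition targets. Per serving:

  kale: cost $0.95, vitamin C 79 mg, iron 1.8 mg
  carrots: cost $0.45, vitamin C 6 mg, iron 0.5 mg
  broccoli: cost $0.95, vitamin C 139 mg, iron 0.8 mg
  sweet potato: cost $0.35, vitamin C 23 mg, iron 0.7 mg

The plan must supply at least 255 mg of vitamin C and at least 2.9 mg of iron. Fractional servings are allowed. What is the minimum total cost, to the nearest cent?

With two linear requirements the optimum uses one or two foods; enumerate the corners.
kale only: max(255/79, 2.9/1.8) = 3.228 servings → $3.07.
carrots only: max(255/6, 2.9/0.5) = 42.5 servings → $19.12.
broccoli only: max(255/139, 2.9/0.8) = 3.625 servings → $3.44.
sweet potato only: max(255/23, 2.9/0.7) = 11.09 servings → $3.88.
kale + carrots: the both-tight solution has a negative serving — not a feasible corner.
kale + broccoli with both tight: 1.065 servings and 1.229 servings → $2.18.
kale + sweet potato with both targets exact would need a negative amount; discard.
carrots + broccoli with both tight: 3.077 servings and 1.702 servings → $3.00.
carrots + sweet potato: the both-tight solution has a negative serving — not a feasible corner.
broccoli + sweet potato with both tight: 1.417 servings and 2.523 servings → $2.23.
Cheapest feasible corner: $2.18.

$2.18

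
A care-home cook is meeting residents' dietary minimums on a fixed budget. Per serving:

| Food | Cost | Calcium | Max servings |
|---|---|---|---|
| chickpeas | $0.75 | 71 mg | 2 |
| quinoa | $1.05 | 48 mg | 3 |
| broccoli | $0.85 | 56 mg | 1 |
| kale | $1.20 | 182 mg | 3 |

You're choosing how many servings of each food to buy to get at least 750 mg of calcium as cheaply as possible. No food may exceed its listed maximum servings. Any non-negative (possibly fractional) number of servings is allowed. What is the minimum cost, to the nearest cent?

$6.08

Cost per mg of calcium: kale $0.0066, chickpeas $0.0106, broccoli $0.0152, quinoa $0.0219.
Take 3 servings of kale: +546.0 mg calcium for $3.60 (total $3.60, still need 204.0 mg).
Take 2 servings of chickpeas: +142.0 mg calcium for $1.50 (total $5.10, still need 62.0 mg).
Take 1 serving of broccoli: +56.0 mg calcium for $0.85 (total $5.95, still need 6.0 mg).
Take 0.125 servings of quinoa: +6.0 mg calcium for $0.13 (total $6.08, still need 0.0 mg).
Filling from the cheapest source first is optimal under one linear minimum: $6.08.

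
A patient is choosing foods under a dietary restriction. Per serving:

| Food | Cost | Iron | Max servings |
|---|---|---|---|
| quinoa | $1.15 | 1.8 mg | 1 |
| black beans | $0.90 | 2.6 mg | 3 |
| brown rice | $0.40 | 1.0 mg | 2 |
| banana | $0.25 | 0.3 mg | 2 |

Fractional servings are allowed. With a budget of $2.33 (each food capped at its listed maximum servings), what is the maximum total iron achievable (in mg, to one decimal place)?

Iron per dollar: black beans 2.889, brown rice 2.5, quinoa 1.565, banana 1.2.
Take 2.589 servings of black beans: spends $2.33, +6.7 mg iron (running total 6.7 mg).
Greedy by best ratio exhausts the cost allowance optimally: 6.7 mg.

6.7 mg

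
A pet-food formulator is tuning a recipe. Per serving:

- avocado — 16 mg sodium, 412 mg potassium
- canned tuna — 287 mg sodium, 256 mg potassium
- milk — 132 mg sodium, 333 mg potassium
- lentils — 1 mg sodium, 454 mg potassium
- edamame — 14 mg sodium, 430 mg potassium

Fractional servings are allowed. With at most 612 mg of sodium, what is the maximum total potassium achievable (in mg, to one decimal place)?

Potassium per mg sodium: lentils 454, edamame 30.71, avocado 25.75, milk 2.523, canned tuna 0.892.
With no serving limits, spend the whole sodium allowance on lentils: 612 mg / 1 mg × 454 mg = 277848.0 mg.

277848.0 mg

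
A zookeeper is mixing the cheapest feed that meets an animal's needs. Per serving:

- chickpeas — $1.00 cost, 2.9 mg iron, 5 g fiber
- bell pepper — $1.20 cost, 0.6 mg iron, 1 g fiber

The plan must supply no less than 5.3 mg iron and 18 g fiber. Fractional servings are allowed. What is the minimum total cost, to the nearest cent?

$3.60

For a min-cost LP with two ≥-constraints, a basic feasible solution has at most two positive variables.
chickpeas only: max(5.3/2.9, 18/5) = 3.6 servings → $3.60.
bell pepper only: max(5.3/0.6, 18/1) = 18 servings → $21.60.
chickpeas + bell pepper: the both-tight solution has a negative serving — not a feasible corner.
So the least-cost plan costs $3.60.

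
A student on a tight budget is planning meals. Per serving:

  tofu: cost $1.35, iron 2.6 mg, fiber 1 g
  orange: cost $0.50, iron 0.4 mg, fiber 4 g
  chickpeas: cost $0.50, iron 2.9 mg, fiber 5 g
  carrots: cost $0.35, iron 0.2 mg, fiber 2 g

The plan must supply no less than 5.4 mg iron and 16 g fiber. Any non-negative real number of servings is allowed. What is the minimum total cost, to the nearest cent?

tofu only: max(5.4/2.6, 16/1) = 16 servings → $21.60.
orange only: max(5.4/0.4, 16/4) = 13.5 servings → $6.75.
chickpeas only: max(5.4/2.9, 16/5) = 3.2 servings → $1.60.
carrots only: max(5.4/0.2, 16/2) = 27 servings → $9.45.
tofu + orange with both tight: 1.52 servings and 3.62 servings → $3.86.
tofu + chickpeas: intersection lies outside the first quadrant.
tofu + carrots with both tight: 1.52 servings and 7.24 servings → $4.59.
orange + chickpeas with both tight: 2.021 servings and 1.583 servings → $1.80.
orange + carrots (both tight): parallel constraints — no distinct corner.
chickpeas + carrots with both tight: 1.583 servings and 4.042 servings → $2.21.
The minimum over all feasible corners is $1.60.

$1.60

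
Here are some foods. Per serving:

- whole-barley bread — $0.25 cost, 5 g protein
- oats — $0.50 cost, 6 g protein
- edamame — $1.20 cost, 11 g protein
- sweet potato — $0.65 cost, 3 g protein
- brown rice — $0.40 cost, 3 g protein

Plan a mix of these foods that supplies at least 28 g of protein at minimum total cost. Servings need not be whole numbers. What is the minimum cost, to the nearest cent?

$1.40

Cost per g of protein: whole-barley bread $0.0500, oats $0.0833, edamame $0.1091, brown rice $0.1333, sweet potato $0.2167.
With no serving limits, use only whole-barley bread: 28 g / 5 g = 5.6 servings × $0.25 = $1.40.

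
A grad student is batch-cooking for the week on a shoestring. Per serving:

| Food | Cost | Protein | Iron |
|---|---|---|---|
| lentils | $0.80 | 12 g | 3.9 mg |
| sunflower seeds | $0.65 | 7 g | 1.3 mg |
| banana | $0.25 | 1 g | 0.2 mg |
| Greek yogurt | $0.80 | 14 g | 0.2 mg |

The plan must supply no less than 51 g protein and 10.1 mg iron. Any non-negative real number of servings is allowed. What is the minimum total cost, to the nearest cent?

$3.20

This is a tiny linear program; its minimum lies at a vertex of the feasible set. List the vertices and price them.
lentils only: max(51/12, 10.1/3.9) = 4.25 servings → $3.40.
sunflower seeds only: max(51/7, 10.1/1.3) = 7.769 servings → $5.05.
banana only: max(51/1, 10.1/0.2) = 51 servings → $12.75.
Greek yogurt only: max(51/14, 10.1/0.2) = 50.5 servings → $40.40.
lentils + sunflower seeds with both tight: 0.3761 servings and 6.641 servings → $4.62.
lentils + banana: intersection lies outside the first quadrant.
lentils + Greek yogurt with both tight: 2.513 servings and 1.489 servings → $3.20.
sunflower seeds + banana with both tight: 1 serving and 44 servings → $11.65.
sunflower seeds + Greek yogurt: intersection lies outside the first quadrant.
banana + Greek yogurt with both tight: 50.46 servings and 0.03846 servings → $12.65.
So the least-cost plan costs $3.20.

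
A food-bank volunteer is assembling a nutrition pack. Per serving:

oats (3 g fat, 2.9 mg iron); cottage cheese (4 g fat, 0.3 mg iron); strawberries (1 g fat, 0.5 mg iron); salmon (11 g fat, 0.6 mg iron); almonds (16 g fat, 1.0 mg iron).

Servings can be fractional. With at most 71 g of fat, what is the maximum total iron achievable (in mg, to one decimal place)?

68.6 mg

Iron per g fat: oats 0.9667, strawberries 0.5, cottage cheese 0.075, almonds 0.0625, salmon 0.05455.
With no serving limits, spend the whole fat allowance on oats: 71 g / 3 g × 2.9 mg = 68.6 mg.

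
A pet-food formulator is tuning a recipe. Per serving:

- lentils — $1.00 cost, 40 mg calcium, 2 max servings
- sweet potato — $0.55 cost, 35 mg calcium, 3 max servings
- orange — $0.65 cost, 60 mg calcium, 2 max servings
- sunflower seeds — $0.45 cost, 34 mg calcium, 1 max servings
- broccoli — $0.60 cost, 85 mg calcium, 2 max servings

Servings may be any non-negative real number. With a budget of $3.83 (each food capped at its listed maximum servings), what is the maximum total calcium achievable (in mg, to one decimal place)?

Calcium per dollar: broccoli 141.7, orange 92.31, sunflower seeds 75.56, sweet potato 63.64, lentils 40.
Take 2 servings of broccoli: spends $1.20, +170.0 mg calcium (running total 170.0 mg).
Take 2 servings of orange: spends $1.30, +120.0 mg calcium (running total 290.0 mg).
Take 1 serving of sunflower seeds: spends $0.45, +34.0 mg calcium (running total 324.0 mg).
Take 1.6 servings of sweet potato: spends $0.88, +56.0 mg calcium (running total 380.0 mg).
Greedy by best ratio exhausts the cost allowance optimally: 380.0 mg.

380.0 mg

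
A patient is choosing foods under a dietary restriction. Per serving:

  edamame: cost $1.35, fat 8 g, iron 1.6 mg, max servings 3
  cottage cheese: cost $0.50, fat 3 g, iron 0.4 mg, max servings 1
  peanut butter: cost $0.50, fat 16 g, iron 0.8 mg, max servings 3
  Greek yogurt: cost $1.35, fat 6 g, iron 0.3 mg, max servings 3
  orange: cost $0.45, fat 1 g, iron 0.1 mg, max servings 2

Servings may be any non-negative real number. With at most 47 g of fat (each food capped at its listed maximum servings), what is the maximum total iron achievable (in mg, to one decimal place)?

6.3 mg

Iron per g fat: edamame 0.2, cottage cheese 0.1333, orange 0.1, peanut butter 0.05, Greek yogurt 0.05.
Take 3 servings of edamame: uses 24 g fat, +4.8 mg iron (running total 4.8 mg).
Take 1 serving of cottage cheese: uses 3 g fat, +0.4 mg iron (running total 5.2 mg).
Take 2 servings of orange: uses 2 g fat, +0.2 mg iron (running total 5.4 mg).
Take 1.125 servings of peanut butter: uses 18 g fat, +0.9 mg iron (running total 6.3 mg).
Filling greedily by iron-per-g fat is optimal for one linear limit, giving 6.3 mg.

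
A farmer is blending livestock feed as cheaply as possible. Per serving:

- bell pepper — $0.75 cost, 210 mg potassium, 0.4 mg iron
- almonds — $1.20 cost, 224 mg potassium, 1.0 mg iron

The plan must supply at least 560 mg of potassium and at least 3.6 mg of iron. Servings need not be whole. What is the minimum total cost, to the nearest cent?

$4.32

bell pepper only: max(560/210, 3.6/0.4) = 9 servings → $6.75.
almonds only: max(560/224, 3.6/1.0) = 3.6 servings → $4.32.
bell pepper + almonds: intersection lies outside the first quadrant.
The minimum over all feasible corners is $4.32.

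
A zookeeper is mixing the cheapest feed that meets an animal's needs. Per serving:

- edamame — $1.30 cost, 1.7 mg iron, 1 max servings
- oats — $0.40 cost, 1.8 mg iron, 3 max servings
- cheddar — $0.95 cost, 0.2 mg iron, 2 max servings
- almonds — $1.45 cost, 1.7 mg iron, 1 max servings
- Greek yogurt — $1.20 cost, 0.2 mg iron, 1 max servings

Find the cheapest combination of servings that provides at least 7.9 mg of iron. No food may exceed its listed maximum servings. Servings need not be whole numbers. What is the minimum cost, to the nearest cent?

$3.18

Cost per mg of iron: oats $0.2222, edamame $0.7647, almonds $0.8529, cheddar $4.7500, Greek yogurt $6.0000.
Take 3 servings of oats: +5.4 mg iron for $1.20 (total $1.20, still need 2.5 mg).
Take 1 serving of edamame: +1.7 mg iron for $1.30 (total $2.50, still need 0.8 mg).
Take 0.4706 servings of almonds: +0.8 mg iron for $0.68 (total $3.18, still need 0.0 mg).
Filling from the cheapest source first is optimal under one linear minimum: $3.18.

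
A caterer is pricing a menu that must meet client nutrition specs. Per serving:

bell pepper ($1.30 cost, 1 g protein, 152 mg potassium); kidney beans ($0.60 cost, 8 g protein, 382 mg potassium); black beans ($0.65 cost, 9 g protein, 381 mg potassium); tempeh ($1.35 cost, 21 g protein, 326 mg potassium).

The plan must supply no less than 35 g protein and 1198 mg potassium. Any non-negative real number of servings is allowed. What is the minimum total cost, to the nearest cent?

Two binding constraints pin down two serving amounts, so the optimal mix uses at most two foods. The candidates are each food alone (scaled to the tighter of protein/potassium) and each pair with both constraints tight.
bell pepper only: max(35/1, 1198/152) = 35 servings → $45.50.
kidney beans only: max(35/8, 1198/382) = 4.375 servings → $2.62.
black beans only: max(35/9, 1198/381) = 3.889 servings → $2.53.
tempeh only: max(35/21, 1198/326) = 3.675 servings → $4.96.
bell pepper + kidney beans with both targets exact would need a negative amount; discard.
bell pepper + black beans with both targets exact would need a negative amount; discard.
bell pepper + tempeh with both tight: 4.797 servings and 1.438 servings → $8.18.
kidney beans + black beans: intersection lies outside the first quadrant.
kidney beans + tempeh with both tight: 2.539 servings and 0.6993 servings → $2.47.
black beans + tempeh with both tight: 2.713 servings and 0.5038 servings → $2.44.
The minimum over all feasible corners is $2.44.

$2.44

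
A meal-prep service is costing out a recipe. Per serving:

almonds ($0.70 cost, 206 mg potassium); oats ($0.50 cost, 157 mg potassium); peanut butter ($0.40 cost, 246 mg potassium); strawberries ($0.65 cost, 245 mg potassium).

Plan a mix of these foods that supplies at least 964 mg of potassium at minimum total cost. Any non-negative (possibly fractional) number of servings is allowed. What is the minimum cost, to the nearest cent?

$1.57

Cost per mg of potassium: peanut butter $0.0016, strawberries $0.0027, oats $0.0032, almonds $0.0034.
With no serving limits, use only peanut butter: 964 mg / 246 mg = 3.919 servings × $0.40 = $1.57.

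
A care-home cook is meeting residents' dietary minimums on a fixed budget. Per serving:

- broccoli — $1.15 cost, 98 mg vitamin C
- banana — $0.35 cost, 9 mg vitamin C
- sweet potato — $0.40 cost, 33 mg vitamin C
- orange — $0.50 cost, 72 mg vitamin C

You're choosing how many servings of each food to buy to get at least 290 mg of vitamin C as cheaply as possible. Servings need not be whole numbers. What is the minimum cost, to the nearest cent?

$2.01

Cost per mg of vitamin C: orange $0.0069, broccoli $0.0117, sweet potato $0.0121, banana $0.0389.
With no serving limits, use only orange: 290 mg / 72 mg = 4.028 servings × $0.50 = $2.01.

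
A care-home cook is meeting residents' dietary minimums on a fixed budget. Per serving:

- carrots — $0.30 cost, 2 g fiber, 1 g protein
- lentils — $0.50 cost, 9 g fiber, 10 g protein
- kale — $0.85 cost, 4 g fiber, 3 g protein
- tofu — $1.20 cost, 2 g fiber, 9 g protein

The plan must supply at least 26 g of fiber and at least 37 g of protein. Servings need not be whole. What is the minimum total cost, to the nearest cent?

Check every corner: each single food scaled to meet both minima, and each pair solved so both constraints bind.
carrots only: max(26/2, 37/1) = 37 servings → $11.10.
lentils only: max(26/9, 37/10) = 3.7 servings → $1.85.
kale only: max(26/4, 37/3) = 12.33 servings → $10.48.
tofu only: max(26/2, 37/9) = 13 servings → $15.60.
carrots + lentils: intersection lies outside the first quadrant.
carrots + kale: intersection lies outside the first quadrant.
carrots + tofu with both tight: 10 servings and 3 servings → $6.60.
lentils + kale with both targets exact would need a negative amount; discard.
lentils + tofu with both tight: 2.623 servings and 1.197 servings → $2.75.
kale + tofu with both tight: 5.333 servings and 2.333 servings → $7.33.
The minimum over all feasible corners is $1.85.

$1.85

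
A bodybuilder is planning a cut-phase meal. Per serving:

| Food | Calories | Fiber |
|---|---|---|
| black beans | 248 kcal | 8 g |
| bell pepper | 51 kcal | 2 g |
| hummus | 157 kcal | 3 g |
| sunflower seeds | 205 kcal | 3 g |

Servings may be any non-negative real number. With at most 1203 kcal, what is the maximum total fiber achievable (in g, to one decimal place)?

47.2 g

Fiber per kcal: bell pepper 0.03922, black beans 0.03226, hummus 0.01911, sunflower seeds 0.01463.
With no serving limits, spend the whole calories allowance on bell pepper: 1203 kcal / 51 kcal × 2 g = 47.2 g.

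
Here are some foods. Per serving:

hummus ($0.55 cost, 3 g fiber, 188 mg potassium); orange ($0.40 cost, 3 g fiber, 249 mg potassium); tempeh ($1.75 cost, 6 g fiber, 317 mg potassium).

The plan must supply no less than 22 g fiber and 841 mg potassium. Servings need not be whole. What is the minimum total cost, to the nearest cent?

$2.93

With two linear requirements the optimum uses one or two foods; enumerate the corners.
hummus only: max(22/3, 841/188) = 7.333 servings → $4.03.
orange only: max(22/3, 841/249) = 7.333 servings → $2.93.
tempeh only: max(22/6, 841/317) = 3.667 servings → $6.42.
hummus + orange with both targets exact would need a negative amount; discard.
hummus + tempeh with both targets exact would need a negative amount; discard.
orange + tempeh: intersection lies outside the first quadrant.
Cheapest feasible corner: $2.93.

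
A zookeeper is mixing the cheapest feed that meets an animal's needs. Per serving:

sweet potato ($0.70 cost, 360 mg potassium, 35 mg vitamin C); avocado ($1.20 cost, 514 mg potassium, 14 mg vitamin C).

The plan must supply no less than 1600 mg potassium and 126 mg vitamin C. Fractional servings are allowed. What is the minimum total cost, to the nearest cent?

A basic optimal solution has at most two foods positive. Try each food alone and each pair with both targets met exactly.
sweet potato only: max(1600/360, 126/35) = 4.444 servings → $3.11.
avocado only: max(1600/514, 126/14) = 9 servings → $10.80.
sweet potato + avocado with both tight: 3.271 servings and 0.8216 servings → $3.28.
So the least-cost plan costs $3.11.

$3.11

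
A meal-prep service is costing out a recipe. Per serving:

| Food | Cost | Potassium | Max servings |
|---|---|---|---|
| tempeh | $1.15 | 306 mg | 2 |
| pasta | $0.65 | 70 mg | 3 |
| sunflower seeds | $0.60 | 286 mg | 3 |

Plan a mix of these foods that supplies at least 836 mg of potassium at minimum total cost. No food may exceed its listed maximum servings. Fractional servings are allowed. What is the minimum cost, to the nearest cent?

Cost per mg of potassium: sunflower seeds $0.0021, tempeh $0.0038, pasta $0.0093.
Take 2.923 servings of sunflower seeds: +836.0 mg potassium for $1.75 (total $1.75, still need 0.0 mg).
Filling from the cheapest source first is optimal under one linear minimum: $1.75.

$1.75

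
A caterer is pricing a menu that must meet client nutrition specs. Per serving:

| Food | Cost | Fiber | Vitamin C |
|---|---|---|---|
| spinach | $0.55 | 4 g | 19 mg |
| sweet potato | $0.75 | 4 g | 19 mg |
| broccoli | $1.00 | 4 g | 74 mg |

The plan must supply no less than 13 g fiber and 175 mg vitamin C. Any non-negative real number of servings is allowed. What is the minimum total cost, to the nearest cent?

Check every corner: each single food scaled to meet both minima, and each pair solved so both constraints bind.
spinach only: max(13/4, 175/19) = 9.211 servings → $5.07.
sweet potato only: max(13/4, 175/19) = 9.211 servings → $6.91.
broccoli only: max(13/4, 175/74) = 3.25 servings → $3.25.
spinach + sweet potato (both tight): parallel constraints — no distinct corner.
spinach + broccoli with both tight: 1.191 servings and 2.059 servings → $2.71.
sweet potato + broccoli with both tight: 1.191 servings and 2.059 servings → $2.95.
The minimum over all feasible corners is $2.71.

$2.71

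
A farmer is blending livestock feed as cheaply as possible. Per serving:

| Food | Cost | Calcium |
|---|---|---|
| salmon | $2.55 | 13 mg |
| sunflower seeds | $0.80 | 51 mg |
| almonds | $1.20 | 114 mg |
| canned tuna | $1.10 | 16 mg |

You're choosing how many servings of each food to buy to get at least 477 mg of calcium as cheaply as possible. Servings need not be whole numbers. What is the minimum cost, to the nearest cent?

$5.02

Cost per mg of calcium: almonds $0.0105, sunflower seeds $0.0157, canned tuna $0.0688, salmon $0.1962.
With no serving limits, use only almonds: 477 mg / 114 mg = 4.184 servings × $1.20 = $5.02.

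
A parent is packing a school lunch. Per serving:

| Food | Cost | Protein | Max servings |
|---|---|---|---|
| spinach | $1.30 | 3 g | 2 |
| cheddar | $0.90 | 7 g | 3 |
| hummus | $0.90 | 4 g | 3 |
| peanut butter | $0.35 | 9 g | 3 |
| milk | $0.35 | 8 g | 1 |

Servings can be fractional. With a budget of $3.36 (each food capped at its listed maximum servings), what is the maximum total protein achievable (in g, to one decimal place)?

Protein per dollar: peanut butter 25.71, milk 22.86, cheddar 7.778, hummus 4.444, spinach 2.308.
Take 3 servings of peanut butter: spends $1.05, +27.0 g protein (running total 27.0 g).
Take 1 serving of milk: spends $0.35, +8.0 g protein (running total 35.0 g).
Take 2.178 servings of cheddar: spends $1.96, +15.2 g protein (running total 50.2 g).
Filling greedily by protein-per-dollar is optimal for one linear limit, giving 50.2 g.

50.2 g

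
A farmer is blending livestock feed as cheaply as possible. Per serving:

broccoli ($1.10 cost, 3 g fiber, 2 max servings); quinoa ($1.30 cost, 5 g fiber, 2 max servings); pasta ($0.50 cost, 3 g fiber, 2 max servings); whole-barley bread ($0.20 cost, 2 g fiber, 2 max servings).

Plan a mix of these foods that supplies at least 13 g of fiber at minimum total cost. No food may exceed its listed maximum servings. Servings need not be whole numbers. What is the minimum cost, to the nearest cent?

$2.18

Cost per g of fiber: whole-barley bread $0.1000, pasta $0.1667, quinoa $0.2600, broccoli $0.3667.
Take 2 servings of whole-barley bread: +4.0 g fiber for $0.40 (total $0.40, still need 9.0 g).
Take 2 servings of pasta: +6.0 g fiber for $1.00 (total $1.40, still need 3.0 g).
Take 0.6 servings of quinoa: +3.0 g fiber for $0.78 (total $2.18, still need 0.0 g).
Greedy by cheapest-per-g is optimal for a single linear constraint, so the minimum cost is $2.18.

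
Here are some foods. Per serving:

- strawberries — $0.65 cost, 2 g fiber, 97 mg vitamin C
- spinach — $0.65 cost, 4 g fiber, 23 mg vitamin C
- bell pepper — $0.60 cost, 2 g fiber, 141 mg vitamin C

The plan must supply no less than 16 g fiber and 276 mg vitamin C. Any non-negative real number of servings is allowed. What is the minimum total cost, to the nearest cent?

$2.99

Check every corner: each single food scaled to meet both minima, and each pair solved so both constraints bind.
strawberries only: max(16/2, 276/97) = 8 servings → $5.20.
spinach only: max(16/4, 276/23) = 12 servings → $7.80.
bell pepper only: max(16/2, 276/141) = 8 servings → $4.80.
strawberries + spinach with both tight: 2.152 servings and 2.924 servings → $3.30.
strawberries + bell pepper: the both-tight solution has a negative serving — not a feasible corner.
spinach + bell pepper with both tight: 3.29 servings and 1.421 servings → $2.99.
So the least-cost plan costs $2.99.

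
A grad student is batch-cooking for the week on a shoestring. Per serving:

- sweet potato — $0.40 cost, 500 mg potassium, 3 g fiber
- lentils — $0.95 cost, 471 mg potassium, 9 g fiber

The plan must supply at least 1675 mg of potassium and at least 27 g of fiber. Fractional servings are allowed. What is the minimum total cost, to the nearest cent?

$2.91

The cheapest plan sits at a corner of the feasible region — with two constraints it uses at most two foods.
sweet potato only: max(1675/500, 27/3) = 9 servings → $3.60.
lentils only: max(1675/471, 27/9) = 3.556 servings → $3.38.
sweet potato + lentils with both tight: 0.7638 servings and 2.745 servings → $2.91.
So the least-cost plan costs $2.91.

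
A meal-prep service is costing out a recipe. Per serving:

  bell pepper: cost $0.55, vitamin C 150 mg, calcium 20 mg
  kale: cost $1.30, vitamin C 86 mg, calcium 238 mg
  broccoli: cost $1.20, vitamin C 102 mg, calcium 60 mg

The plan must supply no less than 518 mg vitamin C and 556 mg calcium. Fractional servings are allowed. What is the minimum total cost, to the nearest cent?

At the optimum either one food covers both requirements or two foods hit both targets exactly; no other combination can be cheaper.
bell pepper only: max(518/150, 556/20) = 27.8 servings → $15.29.
kale only: max(518/86, 556/238) = 6.023 servings → $7.83.
broccoli only: max(518/102, 556/60) = 9.267 servings → $11.12.
bell pepper + kale with both tight: 2.221 servings and 2.149 servings → $4.02.
bell pepper + broccoli: the both-tight solution has a negative serving — not a feasible corner.
kale + broccoli with both tight: 1.341 servings and 3.948 servings → $6.48.
The minimum over all feasible corners is $4.02.

$4.02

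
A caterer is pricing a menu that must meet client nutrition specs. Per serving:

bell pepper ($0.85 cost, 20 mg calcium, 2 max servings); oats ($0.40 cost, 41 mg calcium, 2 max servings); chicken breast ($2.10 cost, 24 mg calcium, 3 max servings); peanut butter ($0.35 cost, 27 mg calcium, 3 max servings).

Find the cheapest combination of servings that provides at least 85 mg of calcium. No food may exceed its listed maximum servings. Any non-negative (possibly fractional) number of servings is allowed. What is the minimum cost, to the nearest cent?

Cost per mg of calcium: oats $0.0098, peanut butter $0.0130, bell pepper $0.0425, chicken breast $0.0875.
Take 2 servings of oats: +82.0 mg calcium for $0.80 (total $0.80, still need 3.0 mg).
Take 0.1111 servings of peanut butter: +3.0 mg calcium for $0.04 (total $0.84, still need 0.0 mg).
Filling from the cheapest source first is optimal under one linear minimum: $0.84.

$0.84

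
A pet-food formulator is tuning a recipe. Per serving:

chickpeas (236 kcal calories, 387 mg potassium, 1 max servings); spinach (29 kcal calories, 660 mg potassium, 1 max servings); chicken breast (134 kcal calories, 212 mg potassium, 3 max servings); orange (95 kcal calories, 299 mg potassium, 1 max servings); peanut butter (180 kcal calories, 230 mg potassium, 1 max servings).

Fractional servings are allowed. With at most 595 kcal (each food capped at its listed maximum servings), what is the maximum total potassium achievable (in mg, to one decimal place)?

1717.8 mg

Potassium per kcal: spinach 22.76, orange 3.147, chickpeas 1.64, chicken breast 1.582, peanut butter 1.278.
Take 1 serving of spinach: uses 29 kcal, +660.0 mg potassium (running total 660.0 mg).
Take 1 serving of orange: uses 95 kcal, +299.0 mg potassium (running total 959.0 mg).
Take 1 serving of chickpeas: uses 236 kcal, +387.0 mg potassium (running total 1346.0 mg).
Take 1.754 servings of chicken breast: uses 235 kcal, +371.8 mg potassium (running total 1717.8 mg).
Filling greedily by potassium-per-kcal is optimal for one linear limit, giving 1717.8 mg.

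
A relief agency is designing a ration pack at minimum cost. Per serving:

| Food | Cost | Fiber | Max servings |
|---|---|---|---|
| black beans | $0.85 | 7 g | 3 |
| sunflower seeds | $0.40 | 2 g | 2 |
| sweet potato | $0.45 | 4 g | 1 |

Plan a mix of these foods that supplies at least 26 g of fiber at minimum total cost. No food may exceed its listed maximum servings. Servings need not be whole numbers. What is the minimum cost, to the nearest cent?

Cost per g of fiber: sweet potato $0.1125, black beans $0.1214, sunflower seeds $0.2000.
Take 1 serving of sweet potato: +4.0 g fiber for $0.45 (total $0.45, still need 22.0 g).
Take 3 servings of black beans: +21.0 g fiber for $2.55 (total $3.00, still need 1.0 g).
Take 0.5 servings of sunflower seeds: +1.0 g fiber for $0.20 (total $3.20, still need 0.0 g).
Greedy by cheapest-per-g is optimal for a single linear constraint, so the minimum cost is $3.20.

$3.20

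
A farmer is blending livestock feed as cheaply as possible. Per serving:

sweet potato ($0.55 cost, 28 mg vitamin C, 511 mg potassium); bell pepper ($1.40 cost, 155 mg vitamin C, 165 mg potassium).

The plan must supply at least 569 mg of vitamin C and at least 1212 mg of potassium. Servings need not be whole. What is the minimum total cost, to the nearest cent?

A basic optimal solution has at most two foods positive. Try each food alone and each pair with both targets met exactly.
sweet potato only: max(569/28, 1212/511) = 20.32 servings → $11.18.
bell pepper only: max(569/155, 1212/165) = 7.345 servings → $10.28.
sweet potato + bell pepper with both tight: 1.26 servings and 3.443 servings → $5.51.
The minimum over all feasible corners is $5.51.

$5.51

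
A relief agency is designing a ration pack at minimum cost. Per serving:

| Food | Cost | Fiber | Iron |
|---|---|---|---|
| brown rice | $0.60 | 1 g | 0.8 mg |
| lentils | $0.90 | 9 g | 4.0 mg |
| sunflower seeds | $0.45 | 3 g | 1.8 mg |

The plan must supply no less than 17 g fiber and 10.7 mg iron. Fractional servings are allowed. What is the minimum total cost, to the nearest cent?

$2.41

A basic optimal solution has at most two foods positive. Try each food alone and each pair with both targets met exactly.
brown rice only: max(17/1, 10.7/0.8) = 17 servings → $10.20.
lentils only: max(17/9, 10.7/4.0) = 2.675 servings → $2.41.
sunflower seeds only: max(17/3, 10.7/1.8) = 5.944 servings → $2.67.
brown rice + lentils with both tight: 8.844 servings and 0.9062 servings → $6.12.
brown rice + sunflower seeds with both tight: 2.5 servings and 4.833 servings → $3.67.
lentils + sunflower seeds with both targets exact would need a negative amount; discard.
So the least-cost plan costs $2.41.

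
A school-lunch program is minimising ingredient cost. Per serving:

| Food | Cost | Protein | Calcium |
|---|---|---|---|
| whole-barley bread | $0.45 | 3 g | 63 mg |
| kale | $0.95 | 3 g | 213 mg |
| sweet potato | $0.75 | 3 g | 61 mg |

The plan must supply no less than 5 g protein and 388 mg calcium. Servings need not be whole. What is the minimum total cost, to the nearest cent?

$1.73

An LP optimum is at a vertex; with two nutrient constraints at most two foods are used. Check each candidate.
whole-barley bread only: max(5/3, 388/63) = 6.159 servings → $2.77.
kale only: max(5/3, 388/213) = 1.822 servings → $1.73.
sweet potato only: max(5/3, 388/61) = 6.361 servings → $4.77.
whole-barley bread + kale: intersection lies outside the first quadrant.
whole-barley bread + sweet potato: the both-tight solution has a negative serving — not a feasible corner.
kale + sweet potato: intersection lies outside the first quadrant.
The minimum over all feasible corners is $1.73.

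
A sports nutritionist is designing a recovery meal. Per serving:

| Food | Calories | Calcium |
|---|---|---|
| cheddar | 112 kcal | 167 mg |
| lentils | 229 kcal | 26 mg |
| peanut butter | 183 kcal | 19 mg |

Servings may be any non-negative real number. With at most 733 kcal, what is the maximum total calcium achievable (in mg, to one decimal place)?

Calcium per kcal: cheddar 1.491, lentils 0.1135, peanut butter 0.1038.
With no serving limits, spend the whole calories allowance on cheddar: 733 kcal / 112 kcal × 167 mg = 1093.0 mg.

1093.0 mg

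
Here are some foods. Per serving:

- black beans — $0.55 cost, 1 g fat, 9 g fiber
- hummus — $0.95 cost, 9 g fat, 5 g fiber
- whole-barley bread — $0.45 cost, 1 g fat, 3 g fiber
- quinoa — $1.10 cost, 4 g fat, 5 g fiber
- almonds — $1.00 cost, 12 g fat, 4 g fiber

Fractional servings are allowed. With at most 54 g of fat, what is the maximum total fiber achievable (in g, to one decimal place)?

486.0 g

Fiber per g fat: black beans 9, whole-barley bread 3, quinoa 1.25, hummus 0.5556, almonds 0.3333.
With no serving limits, spend the whole fat allowance on black beans: 54 g / 1 g × 9 g = 486.0 g.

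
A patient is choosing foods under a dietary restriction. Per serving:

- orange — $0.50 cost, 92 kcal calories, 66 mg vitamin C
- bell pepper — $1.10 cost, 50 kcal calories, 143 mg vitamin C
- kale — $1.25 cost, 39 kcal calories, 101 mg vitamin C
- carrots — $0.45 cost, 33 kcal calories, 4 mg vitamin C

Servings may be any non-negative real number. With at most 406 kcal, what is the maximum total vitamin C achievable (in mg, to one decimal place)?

1161.2 mg

Vitamin C per kcal: bell pepper 2.86, kale 2.59, orange 0.7174, carrots 0.1212.
With no serving limits, spend the whole calories allowance on bell pepper: 406 kcal / 50 kcal × 143 mg = 1161.2 mg.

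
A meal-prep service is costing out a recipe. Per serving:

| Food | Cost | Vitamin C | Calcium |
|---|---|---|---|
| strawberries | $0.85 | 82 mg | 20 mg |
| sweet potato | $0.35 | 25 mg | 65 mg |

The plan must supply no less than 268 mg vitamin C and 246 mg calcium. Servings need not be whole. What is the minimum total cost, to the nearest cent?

This is a tiny linear program; its minimum lies at a vertex of the feasible set. List the vertices and price them.
strawberries only: max(268/82, 246/20) = 12.3 servings → $10.46.
sweet potato only: max(268/25, 246/65) = 10.72 servings → $3.75.
strawberries + sweet potato with both tight: 2.333 servings and 3.067 servings → $3.06.
Cheapest feasible corner: $3.06.

$3.06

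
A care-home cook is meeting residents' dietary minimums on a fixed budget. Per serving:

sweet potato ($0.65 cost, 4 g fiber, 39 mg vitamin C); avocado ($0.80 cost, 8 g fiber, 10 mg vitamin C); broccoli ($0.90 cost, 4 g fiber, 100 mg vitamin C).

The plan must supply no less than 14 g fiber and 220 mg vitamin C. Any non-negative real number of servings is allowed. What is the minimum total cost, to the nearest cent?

$2.47

Compare the cost at each extreme point of the feasible region.
sweet potato only: max(14/4, 220/39) = 5.641 servings → $3.67.
avocado only: max(14/8, 220/10) = 22 servings → $17.60.
broccoli only: max(14/4, 220/100) = 3.5 servings → $3.15.
sweet potato + avocado: the both-tight solution has a negative serving — not a feasible corner.
sweet potato + broccoli with both tight: 2.131 servings and 1.369 servings → $2.62.
avocado + broccoli with both tight: 0.6842 servings and 2.132 servings → $2.47.
Cheapest feasible corner: $2.47.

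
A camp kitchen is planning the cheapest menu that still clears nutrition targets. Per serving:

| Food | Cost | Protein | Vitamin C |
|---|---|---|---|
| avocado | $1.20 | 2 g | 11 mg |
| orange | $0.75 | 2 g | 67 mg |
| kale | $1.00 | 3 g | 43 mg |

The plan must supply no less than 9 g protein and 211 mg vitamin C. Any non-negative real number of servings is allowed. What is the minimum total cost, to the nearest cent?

$3.18

A basic optimal solution has at most two foods positive. Try each food alone and each pair with both targets met exactly.
avocado only: max(9/2, 211/11) = 19.18 servings → $23.02.
orange only: max(9/2, 211/67) = 4.5 servings → $3.38.
kale only: max(9/3, 211/43) = 4.907 servings → $4.91.
avocado + orange with both tight: 1.616 servings and 2.884 servings → $4.10.
avocado + kale: intersection lies outside the first quadrant.
orange + kale with both tight: 2.139 servings and 1.574 servings → $3.18.
Cheapest feasible corner: $3.18.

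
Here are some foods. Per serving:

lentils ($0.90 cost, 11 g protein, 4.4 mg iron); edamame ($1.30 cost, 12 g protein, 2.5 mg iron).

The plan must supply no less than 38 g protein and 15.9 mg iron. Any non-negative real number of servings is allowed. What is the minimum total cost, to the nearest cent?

Minimising a linear cost over {protein ≥ 38, iron ≥ 15.9, servings ≥ 0} — the optimum is at a vertex, using one or two foods.
lentils only: max(38/11, 15.9/4.4) = 3.614 servings → $3.25.
edamame only: max(38/12, 15.9/2.5) = 6.36 servings → $8.27.
lentils + edamame with both targets exact would need a negative amount; discard.
So the least-cost plan costs $3.25.

$3.25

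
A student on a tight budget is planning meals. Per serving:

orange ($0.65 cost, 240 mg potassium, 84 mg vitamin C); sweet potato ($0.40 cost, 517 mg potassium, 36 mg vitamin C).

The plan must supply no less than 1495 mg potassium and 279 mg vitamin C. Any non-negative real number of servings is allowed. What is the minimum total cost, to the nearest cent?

An LP optimum is at a vertex; with two nutrient constraints at most two foods are used. Check each candidate.
orange only: max(1495/240, 279/84) = 6.229 servings → $4.05.
sweet potato only: max(1495/517, 279/36) = 7.75 servings → $3.10.
orange + sweet potato with both tight: 2.599 servings and 1.685 servings → $2.36.
So the least-cost plan costs $2.36.

$2.36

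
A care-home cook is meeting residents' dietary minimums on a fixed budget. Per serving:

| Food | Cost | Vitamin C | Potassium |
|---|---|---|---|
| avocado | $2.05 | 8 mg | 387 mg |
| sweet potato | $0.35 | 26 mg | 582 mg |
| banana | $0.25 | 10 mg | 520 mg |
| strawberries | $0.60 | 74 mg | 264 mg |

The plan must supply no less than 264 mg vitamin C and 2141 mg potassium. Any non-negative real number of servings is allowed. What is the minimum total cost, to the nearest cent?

Minimising a linear cost over {vitamin C ≥ 264, potassium ≥ 2141, servings ≥ 0} — the optimum is at a vertex, using one or two foods.
avocado only: max(264/8, 2141/387) = 33 servings → $67.65.
sweet potato only: max(264/26, 2141/582) = 10.15 servings → $3.55.
banana only: max(264/10, 2141/520) = 26.4 servings → $6.60.
strawberries only: max(264/74, 2141/264) = 8.11 servings → $4.87.
avocado + sweet potato with both targets exact would need a negative amount; discard.
avocado + banana with both targets exact would need a negative amount; discard.
avocado + strawberries with both tight: 3.345 servings and 3.206 servings → $8.78.
sweet potato + banana: intersection lies outside the first quadrant.
sweet potato + strawberries with both tight: 2.451 servings and 2.706 servings → $2.48.
banana + strawberries with both tight: 2.476 servings and 3.233 servings → $2.56.
So the least-cost plan costs $2.48.

$2.48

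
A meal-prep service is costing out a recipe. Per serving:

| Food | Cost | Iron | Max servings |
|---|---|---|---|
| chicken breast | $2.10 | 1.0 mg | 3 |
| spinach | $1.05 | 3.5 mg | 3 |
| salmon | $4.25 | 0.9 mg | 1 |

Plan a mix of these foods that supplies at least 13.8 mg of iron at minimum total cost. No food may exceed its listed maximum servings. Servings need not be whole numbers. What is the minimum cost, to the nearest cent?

$10.87

Cost per mg of iron: spinach $0.3000, chicken breast $2.1000, salmon $4.7222.
Take 3 servings of spinach: +10.5 mg iron for $3.15 (total $3.15, still need 3.3 mg).
Take 3 servings of chicken breast: +3.0 mg iron for $6.30 (total $9.45, still need 0.3 mg).
Take 0.3333 servings of salmon: +0.3 mg iron for $1.42 (total $10.87, still need 0.0 mg).
Greedy by cheapest-per-mg is optimal for a single linear constraint, so the minimum cost is $10.87.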